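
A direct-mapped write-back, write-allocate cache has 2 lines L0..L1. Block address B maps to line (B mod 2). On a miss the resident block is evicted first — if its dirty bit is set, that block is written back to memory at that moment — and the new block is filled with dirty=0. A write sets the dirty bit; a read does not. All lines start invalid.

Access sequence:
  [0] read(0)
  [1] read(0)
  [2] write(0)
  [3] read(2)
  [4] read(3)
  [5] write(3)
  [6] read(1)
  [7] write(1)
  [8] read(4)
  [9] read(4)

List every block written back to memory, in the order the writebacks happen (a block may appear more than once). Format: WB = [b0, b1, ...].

0: R B0 → L0 miss [-]
1: R B0 → L0 hit [-]
2: W B0 → L0 hit [D]
3: R B2 → L0 miss wb→B0 [-]
4: R B3 → L1 miss [-]
5: W B3 → L1 hit [D]
6: R B1 → L1 miss wb→B3 [-]
7: W B1 → L1 hit [D]
8: R B4 → L0 miss [-]
9: R B4 → L0 hit [-]

WB = [0, 3]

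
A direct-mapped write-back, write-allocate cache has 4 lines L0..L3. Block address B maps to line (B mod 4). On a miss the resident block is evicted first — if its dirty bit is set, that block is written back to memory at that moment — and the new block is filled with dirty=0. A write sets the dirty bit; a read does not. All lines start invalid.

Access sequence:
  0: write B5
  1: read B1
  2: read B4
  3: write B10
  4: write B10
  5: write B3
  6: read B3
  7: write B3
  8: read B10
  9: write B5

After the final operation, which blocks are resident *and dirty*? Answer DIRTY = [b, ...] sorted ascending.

DIRTY = [3, 5, 10]

  0 | W B5 → L1 miss [D]
  1 | R B1 → L1 miss wb→B5 [-]
  2 | R B4 → L0 miss [-]
  3 | W B10 → L2 miss [D]
  4 | W B10 → L2 hit [D]
  5 | W B3 → L3 miss [D]
  6 | R B3 → L3 hit [D]
  7 | W B3 → L3 hit [D]
  8 | R B10 → L2 hit [D]
  9 | W B5 → L1 miss [D]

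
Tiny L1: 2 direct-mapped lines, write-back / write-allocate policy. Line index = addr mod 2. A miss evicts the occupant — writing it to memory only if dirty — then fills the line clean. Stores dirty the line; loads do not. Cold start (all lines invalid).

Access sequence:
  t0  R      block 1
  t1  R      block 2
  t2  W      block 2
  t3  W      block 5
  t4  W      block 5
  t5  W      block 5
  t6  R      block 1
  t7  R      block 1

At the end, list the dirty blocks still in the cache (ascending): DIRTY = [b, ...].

  0 | R B1 → L1 miss [-]
  1 | R B2 → L0 miss [-]
  2 | W B2 → L0 hit [D]
  3 | W B5 → L1 miss [D]
  4 | W B5 → L1 hit [D]
  5 | W B5 → L1 hit [D]
  6 | R B1 → L1 miss wb→B5 [-]
  7 | R B1 → L1 hit [-]

DIRTY = [2]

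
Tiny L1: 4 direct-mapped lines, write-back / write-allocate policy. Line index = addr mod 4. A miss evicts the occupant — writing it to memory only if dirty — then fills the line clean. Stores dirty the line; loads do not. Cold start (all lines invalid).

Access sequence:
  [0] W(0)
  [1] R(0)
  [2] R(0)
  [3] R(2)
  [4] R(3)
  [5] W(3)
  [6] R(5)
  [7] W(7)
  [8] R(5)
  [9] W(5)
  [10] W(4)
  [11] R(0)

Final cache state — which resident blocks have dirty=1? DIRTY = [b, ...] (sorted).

DIRTY = [5, 7]

0: W B0 → L0 miss [D]
1: R B0 → L0 hit [D]
2: R B0 → L0 hit [D]
3: R B2 → L2 miss [-]
4: R B3 → L3 miss [-]
5: W B3 → L3 hit [D]
6: R B5 → L1 miss [-]
7: W B7 → L3 miss wb→B3 [D]
8: R B5 → L1 hit [-]
9: W B5 → L1 hit [D]
10: W B4 → L0 miss wb→B0 [D]
11: R B0 → L0 miss wb→B4 [-]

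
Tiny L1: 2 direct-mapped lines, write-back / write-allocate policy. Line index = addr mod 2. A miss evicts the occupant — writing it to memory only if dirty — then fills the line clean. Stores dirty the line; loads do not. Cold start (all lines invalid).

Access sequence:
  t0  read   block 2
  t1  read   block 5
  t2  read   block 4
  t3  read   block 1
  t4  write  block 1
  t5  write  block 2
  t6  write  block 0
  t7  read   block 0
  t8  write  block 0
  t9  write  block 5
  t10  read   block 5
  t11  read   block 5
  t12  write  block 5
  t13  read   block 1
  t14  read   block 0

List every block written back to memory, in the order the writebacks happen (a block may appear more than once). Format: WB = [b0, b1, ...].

0: R B2 → L0 miss [-]
1: R B5 → L1 miss [-]
2: R B4 → L0 miss [-]
3: R B1 → L1 miss [-]
4: W B1 → L1 hit [D]
5: W B2 → L0 miss [D]
6: W B0 → L0 miss wb→B2 [D]
7: R B0 → L0 hit [D]
8: W B0 → L0 hit [D]
9: W B5 → L1 miss wb→B1 [D]
10: R B5 → L1 hit [D]
11: R B5 → L1 hit [D]
12: W B5 → L1 hit [D]
13: R B1 → L1 miss wb→B5 [-]
14: R B0 → L0 hit [D]

WB = [2, 1, 5]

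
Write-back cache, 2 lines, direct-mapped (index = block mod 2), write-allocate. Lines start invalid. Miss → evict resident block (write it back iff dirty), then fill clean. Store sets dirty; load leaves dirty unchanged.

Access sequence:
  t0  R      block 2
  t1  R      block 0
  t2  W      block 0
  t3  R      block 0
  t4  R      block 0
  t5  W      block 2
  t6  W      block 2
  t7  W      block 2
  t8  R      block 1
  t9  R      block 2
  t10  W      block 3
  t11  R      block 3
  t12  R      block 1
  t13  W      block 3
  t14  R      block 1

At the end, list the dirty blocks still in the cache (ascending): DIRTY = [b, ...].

DIRTY = [2]

0: R B2 -> L0 miss  d=-]
1: R B0 -> L0 miss  d=-]
2: W B0 -> L0 hit  d=D]
3: R B0 -> L0 hit  d=D]
4: R B0 -> L0 hit  d=D]
5: W B2 -> L0 miss wb->B0  d=D]
6: W B2 -> L0 hit  d=D]
7: W B2 -> L0 hit  d=D]
8: R B1 -> L1 miss  d=-]
9: R B2 -> L0 hit  d=D]
10: W B3 -> L1 miss  d=D]
11: R B3 -> L1 hit  d=D]
12: R B1 -> L1 miss wb->B3  d=-]
13: W B3 -> L1 miss  d=D]
14: R B1 -> L1 miss wb->B3  d=-]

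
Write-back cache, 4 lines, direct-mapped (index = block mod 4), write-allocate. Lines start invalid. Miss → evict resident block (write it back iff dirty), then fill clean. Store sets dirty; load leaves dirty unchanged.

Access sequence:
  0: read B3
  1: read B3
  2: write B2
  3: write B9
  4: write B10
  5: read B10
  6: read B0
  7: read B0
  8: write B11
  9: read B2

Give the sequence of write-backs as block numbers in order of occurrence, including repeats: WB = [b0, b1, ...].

  0 | R B3 → L3 miss [-]
  1 | R B3 → L3 hit [-]
  2 | W B2 → L2 miss [D]
  3 | W B9 → L1 miss [D]
  4 | W B10 → L2 miss wb→B2 [D]
  5 | R B10 → L2 hit [D]
  6 | R B0 → L0 miss [-]
  7 | R B0 → L0 hit [-]
  8 | W B11 → L3 miss [D]
  9 | R B2 → L2 miss wb→B10 [-]

WB = [2, 10]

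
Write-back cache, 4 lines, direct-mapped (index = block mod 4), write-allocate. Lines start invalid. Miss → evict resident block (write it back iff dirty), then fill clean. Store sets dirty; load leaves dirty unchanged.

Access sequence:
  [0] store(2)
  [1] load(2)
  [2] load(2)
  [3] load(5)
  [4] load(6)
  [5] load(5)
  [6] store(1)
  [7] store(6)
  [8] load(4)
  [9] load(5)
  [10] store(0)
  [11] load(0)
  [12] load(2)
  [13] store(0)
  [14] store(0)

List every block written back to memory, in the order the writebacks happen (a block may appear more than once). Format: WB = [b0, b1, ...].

WB = [2, 1, 6]

0: W B2 → L2 miss [D]
1: R B2 → L2 hit [D]
2: R B2 → L2 hit [D]
3: R B5 → L1 miss [-]
4: R B6 → L2 miss wb→B2 [-]
5: R B5 → L1 hit [-]
6: W B1 → L1 miss [D]
7: W B6 → L2 hit [D]
8: R B4 → L0 miss [-]
9: R B5 → L1 miss wb→B1 [-]
10: W B0 → L0 miss [D]
11: R B0 → L0 hit [D]
12: R B2 → L2 miss wb→B6 [-]
13: W B0 → L0 hit [D]
14: W B0 → L0 hit [D]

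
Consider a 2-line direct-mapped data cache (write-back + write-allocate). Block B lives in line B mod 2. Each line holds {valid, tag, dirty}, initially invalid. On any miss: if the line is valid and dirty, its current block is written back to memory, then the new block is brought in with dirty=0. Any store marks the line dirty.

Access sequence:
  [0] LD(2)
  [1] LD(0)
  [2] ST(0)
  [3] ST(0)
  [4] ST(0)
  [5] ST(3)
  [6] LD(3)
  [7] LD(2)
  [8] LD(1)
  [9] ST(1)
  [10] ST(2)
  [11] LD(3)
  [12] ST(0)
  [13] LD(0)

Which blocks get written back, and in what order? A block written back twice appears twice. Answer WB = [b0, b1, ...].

0: R B2 → L0 miss [-]
1: R B0 → L0 miss [-]
2: W B0 → L0 hit [D]
3: W B0 → L0 hit [D]
4: W B0 → L0 hit [D]
5: W B3 → L1 miss [D]
6: R B3 → L1 hit [D]
7: R B2 → L0 miss wb→B0 [-]
8: R B1 → L1 miss wb→B3 [-]
9: W B1 → L1 hit [D]
10: W B2 → L0 hit [D]
11: R B3 → L1 miss wb→B1 [-]
12: W B0 → L0 miss wb→B2 [D]
13: R B0 → L0 hit [D]

WB = [0, 3, 1, 2]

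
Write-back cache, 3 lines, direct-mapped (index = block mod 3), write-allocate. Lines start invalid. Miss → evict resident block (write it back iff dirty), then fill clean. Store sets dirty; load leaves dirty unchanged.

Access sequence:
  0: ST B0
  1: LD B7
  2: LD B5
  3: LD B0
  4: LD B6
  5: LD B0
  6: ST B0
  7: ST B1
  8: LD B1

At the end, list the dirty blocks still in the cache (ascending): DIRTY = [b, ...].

  0 | W B0 → L0 miss [D]
  1 | R B7 → L1 miss [-]
  2 | R B5 → L2 miss [-]
  3 | R B0 → L0 hit [D]
  4 | R B6 → L0 miss wb→B0 [-]
  5 | R B0 → L0 miss [-]
  6 | W B0 → L0 hit [D]
  7 | W B1 → L1 miss [D]
  8 | R B1 → L1 hit [D]

DIRTY = [0, 1]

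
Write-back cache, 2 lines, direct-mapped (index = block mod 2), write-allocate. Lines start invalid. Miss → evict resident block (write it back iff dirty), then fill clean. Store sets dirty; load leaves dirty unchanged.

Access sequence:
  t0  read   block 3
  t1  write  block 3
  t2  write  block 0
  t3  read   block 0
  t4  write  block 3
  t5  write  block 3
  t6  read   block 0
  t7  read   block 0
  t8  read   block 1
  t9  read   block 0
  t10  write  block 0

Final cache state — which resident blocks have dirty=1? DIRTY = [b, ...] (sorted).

DIRTY = [0]

0: R B3 -> L1 miss  d=-]
1: W B3 -> L1 hit  d=D]
2: W B0 -> L0 miss  d=D]
3: R B0 -> L0 hit  d=D]
4: W B3 -> L1 hit  d=D]
5: W B3 -> L1 hit  d=D]
6: R B0 -> L0 hit  d=D]
7: R B0 -> L0 hit  d=D]
8: R B1 -> L1 miss wb->B3  d=-]
9: R B0 -> L0 hit  d=D]
10: W B0 -> L0 hit  d=D]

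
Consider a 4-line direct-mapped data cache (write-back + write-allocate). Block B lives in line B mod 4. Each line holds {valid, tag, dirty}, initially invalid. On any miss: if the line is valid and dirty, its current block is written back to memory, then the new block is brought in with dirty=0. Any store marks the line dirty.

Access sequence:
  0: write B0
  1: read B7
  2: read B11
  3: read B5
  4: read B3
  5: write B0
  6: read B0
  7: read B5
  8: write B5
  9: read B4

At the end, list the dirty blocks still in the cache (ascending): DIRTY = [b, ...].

0: W B0 -> L0 miss  d=D]
1: R B7 -> L3 miss  d=-]
2: R B11 -> L3 miss  d=-]
3: R B5 -> L1 miss  d=-]
4: R B3 -> L3 miss  d=-]
5: W B0 -> L0 hit  d=D]
6: R B0 -> L0 hit  d=D]
7: R B5 -> L1 hit  d=-]
8: W B5 -> L1 hit  d=D]
9: R B4 -> L0 miss wb->B0  d=-]

DIRTY = [5]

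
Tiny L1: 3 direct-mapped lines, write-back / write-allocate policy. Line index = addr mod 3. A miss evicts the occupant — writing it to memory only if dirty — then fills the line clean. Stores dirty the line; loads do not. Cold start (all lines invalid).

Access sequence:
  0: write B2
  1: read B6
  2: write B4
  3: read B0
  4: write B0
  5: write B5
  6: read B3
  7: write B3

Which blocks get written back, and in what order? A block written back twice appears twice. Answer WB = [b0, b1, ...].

WB = [2, 0]

0: W B2 → L2 miss [D]
1: R B6 → L0 miss [-]
2: W B4 → L1 miss [D]
3: R B0 → L0 miss [-]
4: W B0 → L0 hit [D]
5: W B5 → L2 miss wb→B2 [D]
6: R B3 → L0 miss wb→B0 [-]
7: W B3 → L0 hit [D]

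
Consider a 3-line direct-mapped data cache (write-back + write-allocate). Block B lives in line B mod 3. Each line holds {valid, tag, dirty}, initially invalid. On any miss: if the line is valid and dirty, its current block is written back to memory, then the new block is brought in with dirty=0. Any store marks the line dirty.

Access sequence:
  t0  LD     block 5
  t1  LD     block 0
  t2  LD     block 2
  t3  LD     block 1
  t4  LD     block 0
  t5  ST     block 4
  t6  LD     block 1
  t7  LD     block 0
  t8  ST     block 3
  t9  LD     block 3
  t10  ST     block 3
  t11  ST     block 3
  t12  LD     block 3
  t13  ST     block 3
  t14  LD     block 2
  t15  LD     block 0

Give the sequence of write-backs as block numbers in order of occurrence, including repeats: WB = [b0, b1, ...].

WB = [4, 3]

  0 | R B5 → L2 miss [-]
  1 | R B0 → L0 miss [-]
  2 | R B2 → L2 miss [-]
  3 | R B1 → L1 miss [-]
  4 | R B0 → L0 hit [-]
  5 | W B4 → L1 miss [D]
  6 | R B1 → L1 miss wb→B4 [-]
  7 | R B0 → L0 hit [-]
  8 | W B3 → L0 miss [D]
  9 | R B3 → L0 hit [D]
  10 | W B3 → L0 hit [D]
  11 | W B3 → L0 hit [D]
  12 | R B3 → L0 hit [D]
  13 | W B3 → L0 hit [D]
  14 | R B2 → L2 hit [-]
  15 | R B0 → L0 miss wb→B3 [-]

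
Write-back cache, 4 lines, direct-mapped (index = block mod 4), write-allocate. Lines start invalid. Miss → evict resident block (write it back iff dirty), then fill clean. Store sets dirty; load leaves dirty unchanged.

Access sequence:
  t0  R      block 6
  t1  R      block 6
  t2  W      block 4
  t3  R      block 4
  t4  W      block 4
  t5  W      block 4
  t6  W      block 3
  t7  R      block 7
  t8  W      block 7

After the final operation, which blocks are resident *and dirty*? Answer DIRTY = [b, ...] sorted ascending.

DIRTY = [4, 7]

  0 | R B6 → L2 miss [-]
  1 | R B6 → L2 hit [-]
  2 | W B4 → L0 miss [D]
  3 | R B4 → L0 hit [D]
  4 | W B4 → L0 hit [D]
  5 | W B4 → L0 hit [D]
  6 | W B3 → L3 miss [D]
  7 | R B7 → L3 miss wb→B3 [-]
  8 | W B7 → L3 hit [D]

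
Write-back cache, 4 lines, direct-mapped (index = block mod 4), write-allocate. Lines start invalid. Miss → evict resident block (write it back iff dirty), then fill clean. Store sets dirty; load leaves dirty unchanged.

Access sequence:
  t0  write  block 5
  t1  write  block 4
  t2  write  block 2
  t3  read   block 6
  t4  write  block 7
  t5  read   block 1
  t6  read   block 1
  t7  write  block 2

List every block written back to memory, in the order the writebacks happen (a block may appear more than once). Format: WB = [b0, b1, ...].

  0 | W B5 → L1 miss [D]
  1 | W B4 → L0 miss [D]
  2 | W B2 → L2 miss [D]
  3 | R B6 → L2 miss wb→B2 [-]
  4 | W B7 → L3 miss [D]
  5 | R B1 → L1 miss wb→B5 [-]
  6 | R B1 → L1 hit [-]
  7 | W B2 → L2 miss [D]

WB = [2, 5]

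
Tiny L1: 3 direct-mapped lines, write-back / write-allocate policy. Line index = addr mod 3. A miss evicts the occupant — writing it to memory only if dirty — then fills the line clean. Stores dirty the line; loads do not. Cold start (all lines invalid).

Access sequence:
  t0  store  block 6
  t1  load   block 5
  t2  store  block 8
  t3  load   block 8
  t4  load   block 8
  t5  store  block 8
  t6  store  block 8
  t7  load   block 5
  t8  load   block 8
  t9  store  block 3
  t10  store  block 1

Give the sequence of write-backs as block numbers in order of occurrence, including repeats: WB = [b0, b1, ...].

  0 | W B6 → L0 miss [D]
  1 | R B5 → L2 miss [-]
  2 | W B8 → L2 miss [D]
  3 | R B8 → L2 hit [D]
  4 | R B8 → L2 hit [D]
  5 | W B8 → L2 hit [D]
  6 | W B8 → L2 hit [D]
  7 | R B5 → L2 miss wb→B8 [-]
  8 | R B8 → L2 miss [-]
  9 | W B3 → L0 miss wb→B6 [D]
  10 | W B1 → L1 miss [D]

WB = [8, 6]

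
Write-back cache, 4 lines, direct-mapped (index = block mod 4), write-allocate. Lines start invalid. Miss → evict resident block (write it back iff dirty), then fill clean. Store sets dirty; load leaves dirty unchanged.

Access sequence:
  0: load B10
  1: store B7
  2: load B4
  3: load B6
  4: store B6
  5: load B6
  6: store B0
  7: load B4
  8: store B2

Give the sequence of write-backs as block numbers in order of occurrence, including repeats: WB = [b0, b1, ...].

0: R B10 → L2 miss [-]
1: W B7 → L3 miss [D]
2: R B4 → L0 miss [-]
3: R B6 → L2 miss [-]
4: W B6 → L2 hit [D]
5: R B6 → L2 hit [D]
6: W B0 → L0 miss [D]
7: R B4 → L0 miss wb→B0 [-]
8: W B2 → L2 miss wb→B6 [D]

WB = [0, 6]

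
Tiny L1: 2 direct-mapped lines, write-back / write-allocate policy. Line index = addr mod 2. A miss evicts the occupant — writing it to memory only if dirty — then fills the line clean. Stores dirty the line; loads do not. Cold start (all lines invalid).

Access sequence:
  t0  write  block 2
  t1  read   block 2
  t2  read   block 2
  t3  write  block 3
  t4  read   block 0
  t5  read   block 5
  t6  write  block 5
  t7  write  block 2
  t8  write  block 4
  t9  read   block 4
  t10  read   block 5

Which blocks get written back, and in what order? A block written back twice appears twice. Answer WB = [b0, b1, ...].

  0 | W B2 → L0 miss [D]
  1 | R B2 → L0 hit [D]
  2 | R B2 → L0 hit [D]
  3 | W B3 → L1 miss [D]
  4 | R B0 → L0 miss wb→B2 [-]
  5 | R B5 → L1 miss wb→B3 [-]
  6 | W B5 → L1 hit [D]
  7 | W B2 → L0 miss [D]
  8 | W B4 → L0 miss wb→B2 [D]
  9 | R B4 → L0 hit [D]
  10 | R B5 → L1 hit [D]

WB = [2, 3, 2]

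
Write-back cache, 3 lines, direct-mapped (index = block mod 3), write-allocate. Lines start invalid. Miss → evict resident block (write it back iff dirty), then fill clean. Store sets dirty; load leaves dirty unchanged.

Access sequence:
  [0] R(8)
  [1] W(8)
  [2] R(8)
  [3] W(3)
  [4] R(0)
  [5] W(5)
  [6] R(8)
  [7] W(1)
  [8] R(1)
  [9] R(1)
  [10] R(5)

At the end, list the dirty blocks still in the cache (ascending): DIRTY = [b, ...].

  0 | R B8 → L2 miss [-]
  1 | W B8 → L2 hit [D]
  2 | R B8 → L2 hit [D]
  3 | W B3 → L0 miss [D]
  4 | R B0 → L0 miss wb→B3 [-]
  5 | W B5 → L2 miss wb→B8 [D]
  6 | R B8 → L2 miss wb→B5 [-]
  7 | W B1 → L1 miss [D]
  8 | R B1 → L1 hit [D]
  9 | R B1 → L1 hit [D]
  10 | R B5 → L2 miss [-]

DIRTY = [1]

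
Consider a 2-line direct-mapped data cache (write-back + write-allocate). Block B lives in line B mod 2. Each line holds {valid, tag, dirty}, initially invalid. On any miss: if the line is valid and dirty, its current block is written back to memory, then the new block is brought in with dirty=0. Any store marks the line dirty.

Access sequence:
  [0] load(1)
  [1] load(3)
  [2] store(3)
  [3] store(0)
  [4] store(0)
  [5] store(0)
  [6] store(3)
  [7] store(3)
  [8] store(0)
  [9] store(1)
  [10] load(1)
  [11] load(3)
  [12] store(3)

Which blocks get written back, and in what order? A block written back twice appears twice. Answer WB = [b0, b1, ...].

WB = [3, 1]

  0 | R B1 → L1 miss [-]
  1 | R B3 → L1 miss [-]
  2 | W B3 → L1 hit [D]
  3 | W B0 → L0 miss [D]
  4 | W B0 → L0 hit [D]
  5 | W B0 → L0 hit [D]
  6 | W B3 → L1 hit [D]
  7 | W B3 → L1 hit [D]
  8 | W B0 → L0 hit [D]
  9 | W B1 → L1 miss wb→B3 [D]
  10 | R B1 → L1 hit [D]
  11 | R B3 → L1 miss wb→B1 [-]
  12 | W B3 → L1 hit [D]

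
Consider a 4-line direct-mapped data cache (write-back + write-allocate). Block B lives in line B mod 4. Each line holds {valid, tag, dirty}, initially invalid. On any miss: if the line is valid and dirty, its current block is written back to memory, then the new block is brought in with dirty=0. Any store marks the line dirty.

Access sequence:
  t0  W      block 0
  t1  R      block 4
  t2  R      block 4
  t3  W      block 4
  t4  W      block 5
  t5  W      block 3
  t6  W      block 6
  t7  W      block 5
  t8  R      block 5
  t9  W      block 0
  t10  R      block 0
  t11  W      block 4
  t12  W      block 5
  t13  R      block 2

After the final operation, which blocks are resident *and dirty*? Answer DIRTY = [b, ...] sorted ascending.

DIRTY = [3, 4, 5]

  0 | W B0 → L0 miss [D]
  1 | R B4 → L0 miss wb→B0 [-]
  2 | R B4 → L0 hit [-]
  3 | W B4 → L0 hit [D]
  4 | W B5 → L1 miss [D]
  5 | W B3 → L3 miss [D]
  6 | W B6 → L2 miss [D]
  7 | W B5 → L1 hit [D]
  8 | R B5 → L1 hit [D]
  9 | W B0 → L0 miss wb→B4 [D]
  10 | R B0 → L0 hit [D]
  11 | W B4 → L0 miss wb→B0 [D]
  12 | W B5 → L1 hit [D]
  13 | R B2 → L2 miss wb→B6 [-]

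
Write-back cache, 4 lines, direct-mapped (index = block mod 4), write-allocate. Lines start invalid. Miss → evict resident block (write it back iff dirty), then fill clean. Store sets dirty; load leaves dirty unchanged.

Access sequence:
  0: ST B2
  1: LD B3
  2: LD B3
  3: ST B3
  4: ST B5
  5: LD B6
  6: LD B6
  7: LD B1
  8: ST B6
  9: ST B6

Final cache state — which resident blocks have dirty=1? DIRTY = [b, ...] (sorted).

0: W B2 → L2 miss [D]
1: R B3 → L3 miss [-]
2: R B3 → L3 hit [-]
3: W B3 → L3 hit [D]
4: W B5 → L1 miss [D]
5: R B6 → L2 miss wb→B2 [-]
6: R B6 → L2 hit [-]
7: R B1 → L1 miss wb→B5 [-]
8: W B6 → L2 hit [D]
9: W B6 → L2 hit [D]

DIRTY = [3, 6]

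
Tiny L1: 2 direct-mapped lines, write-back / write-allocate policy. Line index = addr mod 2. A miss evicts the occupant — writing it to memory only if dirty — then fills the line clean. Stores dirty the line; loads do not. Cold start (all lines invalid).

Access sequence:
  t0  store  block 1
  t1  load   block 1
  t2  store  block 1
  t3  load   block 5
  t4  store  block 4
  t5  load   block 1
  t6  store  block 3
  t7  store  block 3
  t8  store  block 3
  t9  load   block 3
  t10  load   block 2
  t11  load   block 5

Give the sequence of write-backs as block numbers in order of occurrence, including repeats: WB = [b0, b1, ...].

  0 | W B1 → L1 miss [D]
  1 | R B1 → L1 hit [D]
  2 | W B1 → L1 hit [D]
  3 | R B5 → L1 miss wb→B1 [-]
  4 | W B4 → L0 miss [D]
  5 | R B1 → L1 miss [-]
  6 | W B3 → L1 miss [D]
  7 | W B3 → L1 hit [D]
  8 | W B3 → L1 hit [D]
  9 | R B3 → L1 hit [D]
  10 | R B2 → L0 miss wb→B4 [-]
  11 | R B5 → L1 miss wb→B3 [-]

WB = [1, 4, 3]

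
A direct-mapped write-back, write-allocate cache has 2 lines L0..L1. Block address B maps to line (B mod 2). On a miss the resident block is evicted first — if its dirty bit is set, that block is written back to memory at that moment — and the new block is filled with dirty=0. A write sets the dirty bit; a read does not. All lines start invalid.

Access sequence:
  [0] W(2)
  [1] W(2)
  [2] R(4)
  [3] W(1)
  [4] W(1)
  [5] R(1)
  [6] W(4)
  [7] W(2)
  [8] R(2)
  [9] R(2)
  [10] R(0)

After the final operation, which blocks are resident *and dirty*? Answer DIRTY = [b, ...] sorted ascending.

0: W B2 → L0 miss [D]
1: W B2 → L0 hit [D]
2: R B4 → L0 miss wb→B2 [-]
3: W B1 → L1 miss [D]
4: W B1 → L1 hit [D]
5: R B1 → L1 hit [D]
6: W B4 → L0 hit [D]
7: W B2 → L0 miss wb→B4 [D]
8: R B2 → L0 hit [D]
9: R B2 → L0 hit [D]
10: R B0 → L0 miss wb→B2 [-]

DIRTY = [1]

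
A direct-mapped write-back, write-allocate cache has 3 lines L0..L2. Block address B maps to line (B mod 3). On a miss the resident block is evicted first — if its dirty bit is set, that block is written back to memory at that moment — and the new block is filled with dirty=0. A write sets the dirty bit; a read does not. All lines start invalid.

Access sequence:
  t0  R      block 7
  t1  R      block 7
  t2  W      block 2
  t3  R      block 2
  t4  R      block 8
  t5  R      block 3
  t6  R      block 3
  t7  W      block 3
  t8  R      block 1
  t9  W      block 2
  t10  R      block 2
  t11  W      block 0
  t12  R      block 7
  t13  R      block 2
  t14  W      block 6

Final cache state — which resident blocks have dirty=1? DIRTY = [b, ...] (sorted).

0: R B7 -> L1 miss  d=-]
1: R B7 -> L1 hit  d=-]
2: W B2 -> L2 miss  d=D]
3: R B2 -> L2 hit  d=D]
4: R B8 -> L2 miss wb->B2  d=-]
5: R B3 -> L0 miss  d=-]
6: R B3 -> L0 hit  d=-]
7: W B3 -> L0 hit  d=D]
8: R B1 -> L1 miss  d=-]
9: W B2 -> L2 miss  d=D]
10: R B2 -> L2 hit  d=D]
11: W B0 -> L0 miss wb->B3  d=D]
12: R B7 -> L1 miss  d=-]
13: R B2 -> L2 hit  d=D]
14: W B6 -> L0 miss wb->B0  d=D]

DIRTY = [2, 6]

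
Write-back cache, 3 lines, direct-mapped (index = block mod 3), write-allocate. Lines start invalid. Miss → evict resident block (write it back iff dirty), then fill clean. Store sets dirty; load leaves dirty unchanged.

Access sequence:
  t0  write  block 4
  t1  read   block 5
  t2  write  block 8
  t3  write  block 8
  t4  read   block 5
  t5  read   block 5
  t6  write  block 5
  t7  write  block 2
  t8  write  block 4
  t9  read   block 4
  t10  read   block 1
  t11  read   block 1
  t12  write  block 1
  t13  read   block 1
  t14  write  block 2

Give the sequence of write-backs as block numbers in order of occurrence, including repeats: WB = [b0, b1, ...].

0: W B4 → L1 miss [D]
1: R B5 → L2 miss [-]
2: W B8 → L2 miss [D]
3: W B8 → L2 hit [D]
4: R B5 → L2 miss wb→B8 [-]
5: R B5 → L2 hit [-]
6: W B5 → L2 hit [D]
7: W B2 → L2 miss wb→B5 [D]
8: W B4 → L1 hit [D]
9: R B4 → L1 hit [D]
10: R B1 → L1 miss wb→B4 [-]
11: R B1 → L1 hit [-]
12: W B1 → L1 hit [D]
13: R B1 → L1 hit [D]
14: W B2 → L2 hit [D]

WB = [8, 5, 4]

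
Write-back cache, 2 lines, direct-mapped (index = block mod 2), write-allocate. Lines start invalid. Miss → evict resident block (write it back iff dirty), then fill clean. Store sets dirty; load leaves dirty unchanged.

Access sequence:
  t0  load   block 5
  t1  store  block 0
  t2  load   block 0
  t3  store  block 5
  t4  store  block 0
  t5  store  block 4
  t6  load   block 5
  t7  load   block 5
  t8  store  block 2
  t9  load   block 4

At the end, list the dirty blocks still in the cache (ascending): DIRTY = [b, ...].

0: R B5 -> L1 miss  d=-]
1: W B0 -> L0 miss  d=D]
2: R B0 -> L0 hit  d=D]
3: W B5 -> L1 hit  d=D]
4: W B0 -> L0 hit  d=D]
5: W B4 -> L0 miss wb->B0  d=D]
6: R B5 -> L1 hit  d=D]
7: R B5 -> L1 hit  d=D]
8: W B2 -> L0 miss wb->B4  d=D]
9: R B4 -> L0 miss wb->B2  d=-]

DIRTY = [5]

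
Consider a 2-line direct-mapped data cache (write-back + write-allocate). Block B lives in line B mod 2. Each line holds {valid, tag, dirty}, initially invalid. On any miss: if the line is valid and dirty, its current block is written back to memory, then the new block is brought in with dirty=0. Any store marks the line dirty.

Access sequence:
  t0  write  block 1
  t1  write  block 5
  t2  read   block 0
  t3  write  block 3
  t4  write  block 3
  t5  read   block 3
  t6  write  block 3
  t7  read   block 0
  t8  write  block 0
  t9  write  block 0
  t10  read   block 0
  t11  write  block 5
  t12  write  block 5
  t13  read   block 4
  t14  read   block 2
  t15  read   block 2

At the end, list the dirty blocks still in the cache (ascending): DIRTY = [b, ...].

  0 | W B1 → L1 miss [D]
  1 | W B5 → L1 miss wb→B1 [D]
  2 | R B0 → L0 miss [-]
  3 | W B3 → L1 miss wb→B5 [D]
  4 | W B3 → L1 hit [D]
  5 | R B3 → L1 hit [D]
  6 | W B3 → L1 hit [D]
  7 | R B0 → L0 hit [-]
  8 | W B0 → L0 hit [D]
  9 | W B0 → L0 hit [D]
  10 | R B0 → L0 hit [D]
  11 | W B5 → L1 miss wb→B3 [D]
  12 | W B5 → L1 hit [D]
  13 | R B4 → L0 miss wb→B0 [-]
  14 | R B2 → L0 miss [-]
  15 | R B2 → L0 hit [-]

DIRTY = [5]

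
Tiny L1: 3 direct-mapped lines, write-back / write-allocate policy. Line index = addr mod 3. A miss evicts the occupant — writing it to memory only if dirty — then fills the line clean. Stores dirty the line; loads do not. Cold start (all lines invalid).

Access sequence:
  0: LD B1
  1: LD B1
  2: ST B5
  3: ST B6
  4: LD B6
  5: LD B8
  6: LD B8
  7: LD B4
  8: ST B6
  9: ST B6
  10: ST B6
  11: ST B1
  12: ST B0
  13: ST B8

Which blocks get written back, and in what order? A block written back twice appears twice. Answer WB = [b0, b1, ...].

WB = [5, 6]

  0 | R B1 → L1 miss [-]
  1 | R B1 → L1 hit [-]
  2 | W B5 → L2 miss [D]
  3 | W B6 → L0 miss [D]
  4 | R B6 → L0 hit [D]
  5 | R B8 → L2 miss wb→B5 [-]
  6 | R B8 → L2 hit [-]
  7 | R B4 → L1 miss [-]
  8 | W B6 → L0 hit [D]
  9 | W B6 → L0 hit [D]
  10 | W B6 → L0 hit [D]
  11 | W B1 → L1 miss [D]
  12 | W B0 → L0 miss wb→B6 [D]
  13 | W B8 → L2 hit [D]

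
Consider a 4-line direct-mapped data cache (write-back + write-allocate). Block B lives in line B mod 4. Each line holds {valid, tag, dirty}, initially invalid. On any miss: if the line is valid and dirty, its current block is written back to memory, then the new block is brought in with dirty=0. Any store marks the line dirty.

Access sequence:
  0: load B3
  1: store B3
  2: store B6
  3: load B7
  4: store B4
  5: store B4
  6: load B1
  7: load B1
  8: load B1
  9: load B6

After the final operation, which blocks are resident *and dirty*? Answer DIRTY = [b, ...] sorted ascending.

0: R B3 → L3 miss [-]
1: W B3 → L3 hit [D]
2: W B6 → L2 miss [D]
3: R B7 → L3 miss wb→B3 [-]
4: W B4 → L0 miss [D]
5: W B4 → L0 hit [D]
6: R B1 → L1 miss [-]
7: R B1 → L1 hit [-]
8: R B1 → L1 hit [-]
9: R B6 → L2 hit [D]

DIRTY = [4, 6]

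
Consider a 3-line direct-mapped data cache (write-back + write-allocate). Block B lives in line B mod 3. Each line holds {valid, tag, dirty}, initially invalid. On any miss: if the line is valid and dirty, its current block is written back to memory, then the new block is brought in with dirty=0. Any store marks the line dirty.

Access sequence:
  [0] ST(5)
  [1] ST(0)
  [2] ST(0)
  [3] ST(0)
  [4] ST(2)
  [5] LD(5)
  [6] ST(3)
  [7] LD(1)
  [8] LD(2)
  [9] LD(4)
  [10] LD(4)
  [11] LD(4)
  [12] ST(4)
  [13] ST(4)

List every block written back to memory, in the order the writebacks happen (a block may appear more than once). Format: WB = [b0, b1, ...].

0: W B5 -> L2 miss  d=D]
1: W B0 -> L0 miss  d=D]
2: W B0 -> L0 hit  d=D]
3: W B0 -> L0 hit  d=D]
4: W B2 -> L2 miss wb->B5  d=D]
5: R B5 -> L2 miss wb->B2  d=-]
6: W B3 -> L0 miss wb->B0  d=D]
7: R B1 -> L1 miss  d=-]
8: R B2 -> L2 miss  d=-]
9: R B4 -> L1 miss  d=-]
10: R B4 -> L1 hit  d=-]
11: R B4 -> L1 hit  d=-]
12: W B4 -> L1 hit  d=D]
13: W B4 -> L1 hit  d=D]

WB = [5, 2, 0]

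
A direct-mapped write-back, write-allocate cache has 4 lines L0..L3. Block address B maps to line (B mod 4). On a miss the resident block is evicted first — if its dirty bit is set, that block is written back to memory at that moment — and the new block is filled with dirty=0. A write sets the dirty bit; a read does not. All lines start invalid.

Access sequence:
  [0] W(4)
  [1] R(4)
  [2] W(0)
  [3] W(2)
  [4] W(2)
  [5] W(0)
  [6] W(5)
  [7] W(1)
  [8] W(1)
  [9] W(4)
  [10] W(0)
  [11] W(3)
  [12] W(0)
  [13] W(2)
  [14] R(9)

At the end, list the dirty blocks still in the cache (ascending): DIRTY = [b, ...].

  0 | W B4 → L0 miss [D]
  1 | R B4 → L0 hit [D]
  2 | W B0 → L0 miss wb→B4 [D]
  3 | W B2 → L2 miss [D]
  4 | W B2 → L2 hit [D]
  5 | W B0 → L0 hit [D]
  6 | W B5 → L1 miss [D]
  7 | W B1 → L1 miss wb→B5 [D]
  8 | W B1 → L1 hit [D]
  9 | W B4 → L0 miss wb→B0 [D]
  10 | W B0 → L0 miss wb→B4 [D]
  11 | W B3 → L3 miss [D]
  12 | W B0 → L0 hit [D]
  13 | W B2 → L2 hit [D]
  14 | R B9 → L1 miss wb→B1 [-]

DIRTY = [0, 2, 3]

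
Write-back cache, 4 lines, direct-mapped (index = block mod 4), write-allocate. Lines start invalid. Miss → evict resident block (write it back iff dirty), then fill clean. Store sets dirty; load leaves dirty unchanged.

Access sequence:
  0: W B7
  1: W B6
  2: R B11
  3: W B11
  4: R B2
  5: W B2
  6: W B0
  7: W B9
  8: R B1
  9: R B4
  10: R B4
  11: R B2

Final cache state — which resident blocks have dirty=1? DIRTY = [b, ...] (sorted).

  0 | W B7 → L3 miss [D]
  1 | W B6 → L2 miss [D]
  2 | R B11 → L3 miss wb→B7 [-]
  3 | W B11 → L3 hit [D]
  4 | R B2 → L2 miss wb→B6 [-]
  5 | W B2 → L2 hit [D]
  6 | W B0 → L0 miss [D]
  7 | W B9 → L1 miss [D]
  8 | R B1 → L1 miss wb→B9 [-]
  9 | R B4 → L0 miss wb→B0 [-]
  10 | R B4 → L0 hit [-]
  11 | R B2 → L2 hit [D]

DIRTY = [2, 11]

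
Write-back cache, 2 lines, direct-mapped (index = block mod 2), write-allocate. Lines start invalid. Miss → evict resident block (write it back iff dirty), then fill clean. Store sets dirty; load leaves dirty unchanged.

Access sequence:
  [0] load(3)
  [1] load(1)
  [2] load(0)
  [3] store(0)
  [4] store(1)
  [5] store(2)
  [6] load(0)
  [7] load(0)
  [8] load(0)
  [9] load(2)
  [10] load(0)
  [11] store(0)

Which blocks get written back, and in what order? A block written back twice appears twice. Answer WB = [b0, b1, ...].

0: R B3 -> L1 miss  d=-]
1: R B1 -> L1 miss  d=-]
2: R B0 -> L0 miss  d=-]
3: W B0 -> L0 hit  d=D]
4: W B1 -> L1 hit  d=D]
5: W B2 -> L0 miss wb->B0  d=D]
6: R B0 -> L0 miss wb->B2  d=-]
7: R B0 -> L0 hit  d=-]
8: R B0 -> L0 hit  d=-]
9: R B2 -> L0 miss  d=-]
10: R B0 -> L0 miss  d=-]
11: W B0 -> L0 hit  d=D]

WB = [0, 2]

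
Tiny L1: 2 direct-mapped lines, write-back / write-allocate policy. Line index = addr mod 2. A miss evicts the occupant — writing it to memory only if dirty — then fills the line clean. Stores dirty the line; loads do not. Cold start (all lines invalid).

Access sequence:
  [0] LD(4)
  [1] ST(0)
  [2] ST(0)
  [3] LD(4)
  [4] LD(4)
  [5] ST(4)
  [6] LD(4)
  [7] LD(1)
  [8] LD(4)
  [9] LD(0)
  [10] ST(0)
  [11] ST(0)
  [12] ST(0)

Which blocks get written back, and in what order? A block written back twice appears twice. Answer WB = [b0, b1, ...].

0: R B4 -> L0 miss  d=-]
1: W B0 -> L0 miss  d=D]
2: W B0 -> L0 hit  d=D]
3: R B4 -> L0 miss wb->B0  d=-]
4: R B4 -> L0 hit  d=-]
5: W B4 -> L0 hit  d=D]
6: R B4 -> L0 hit  d=D]
7: R B1 -> L1 miss  d=-]
8: R B4 -> L0 hit  d=D]
9: R B0 -> L0 miss wb->B4  d=-]
10: W B0 -> L0 hit  d=D]
11: W B0 -> L0 hit  d=D]
12: W B0 -> L0 hit  d=D]

WB = [0, 4]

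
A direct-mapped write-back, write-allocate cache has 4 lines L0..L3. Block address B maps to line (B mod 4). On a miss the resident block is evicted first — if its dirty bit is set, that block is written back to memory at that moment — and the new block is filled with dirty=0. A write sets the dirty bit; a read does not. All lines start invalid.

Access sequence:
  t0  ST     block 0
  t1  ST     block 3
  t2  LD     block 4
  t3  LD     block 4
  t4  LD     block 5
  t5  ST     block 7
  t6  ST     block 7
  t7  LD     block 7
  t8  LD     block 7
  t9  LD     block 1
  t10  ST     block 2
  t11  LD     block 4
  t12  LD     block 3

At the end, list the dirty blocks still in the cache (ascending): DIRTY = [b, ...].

DIRTY = [2]

0: W B0 → L0 miss [D]
1: W B3 → L3 miss [D]
2: R B4 → L0 miss wb→B0 [-]
3: R B4 → L0 hit [-]
4: R B5 → L1 miss [-]
5: W B7 → L3 miss wb→B3 [D]
6: W B7 → L3 hit [D]
7: R B7 → L3 hit [D]
8: R B7 → L3 hit [D]
9: R B1 → L1 miss [-]
10: W B2 → L2 miss [D]
11: R B4 → L0 hit [-]
12: R B3 → L3 miss wb→B7 [-]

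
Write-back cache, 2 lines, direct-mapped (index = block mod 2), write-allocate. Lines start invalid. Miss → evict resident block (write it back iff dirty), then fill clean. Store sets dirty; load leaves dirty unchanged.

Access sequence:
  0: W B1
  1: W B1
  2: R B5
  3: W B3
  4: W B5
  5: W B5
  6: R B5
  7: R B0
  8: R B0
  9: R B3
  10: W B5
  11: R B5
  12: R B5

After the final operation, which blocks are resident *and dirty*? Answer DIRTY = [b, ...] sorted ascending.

  0 | W B1 → L1 miss [D]
  1 | W B1 → L1 hit [D]
  2 | R B5 → L1 miss wb→B1 [-]
  3 | W B3 → L1 miss [D]
  4 | W B5 → L1 miss wb→B3 [D]
  5 | W B5 → L1 hit [D]
  6 | R B5 → L1 hit [D]
  7 | R B0 → L0 miss [-]
  8 | R B0 → L0 hit [-]
  9 | R B3 → L1 miss wb→B5 [-]
  10 | W B5 → L1 miss [D]
  11 | R B5 → L1 hit [D]
  12 | R B5 → L1 hit [D]

DIRTY = [5]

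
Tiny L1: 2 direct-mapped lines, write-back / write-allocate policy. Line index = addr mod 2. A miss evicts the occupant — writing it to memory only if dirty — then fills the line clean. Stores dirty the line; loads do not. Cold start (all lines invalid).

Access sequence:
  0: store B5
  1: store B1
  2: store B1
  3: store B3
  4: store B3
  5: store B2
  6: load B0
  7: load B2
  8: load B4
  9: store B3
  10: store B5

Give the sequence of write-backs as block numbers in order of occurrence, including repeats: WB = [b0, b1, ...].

0: W B5 -> L1 miss  d=D]
1: W B1 -> L1 miss wb->B5  d=D]
2: W B1 -> L1 hit  d=D]
3: W B3 -> L1 miss wb->B1  d=D]
4: W B3 -> L1 hit  d=D]
5: W B2 -> L0 miss  d=D]
6: R B0 -> L0 miss wb->B2  d=-]
7: R B2 -> L0 miss  d=-]
8: R B4 -> L0 miss  d=-]
9: W B3 -> L1 hit  d=D]
10: W B5 -> L1 miss wb->B3  d=D]

WB = [5, 1, 2, 3]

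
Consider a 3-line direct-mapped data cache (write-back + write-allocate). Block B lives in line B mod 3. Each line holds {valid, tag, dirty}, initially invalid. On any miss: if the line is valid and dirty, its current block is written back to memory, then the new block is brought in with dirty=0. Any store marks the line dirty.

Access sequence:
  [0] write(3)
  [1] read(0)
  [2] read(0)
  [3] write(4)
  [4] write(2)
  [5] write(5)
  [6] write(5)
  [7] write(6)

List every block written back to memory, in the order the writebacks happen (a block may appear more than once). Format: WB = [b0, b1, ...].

0: W B3 → L0 miss [D]
1: R B0 → L0 miss wb→B3 [-]
2: R B0 → L0 hit [-]
3: W B4 → L1 miss [D]
4: W B2 → L2 miss [D]
5: W B5 → L2 miss wb→B2 [D]
6: W B5 → L2 hit [D]
7: W B6 → L0 miss [D]

WB = [3, 2]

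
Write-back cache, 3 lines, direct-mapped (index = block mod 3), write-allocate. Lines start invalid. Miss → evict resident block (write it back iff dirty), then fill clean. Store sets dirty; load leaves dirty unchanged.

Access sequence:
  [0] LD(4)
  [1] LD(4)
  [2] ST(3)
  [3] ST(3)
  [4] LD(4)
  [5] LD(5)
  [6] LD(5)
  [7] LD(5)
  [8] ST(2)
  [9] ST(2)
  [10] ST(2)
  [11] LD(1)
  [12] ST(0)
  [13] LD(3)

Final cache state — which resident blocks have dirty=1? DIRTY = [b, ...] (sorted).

DIRTY = [2]

0: R B4 -> L1 miss  d=-]
1: R B4 -> L1 hit  d=-]
2: W B3 -> L0 miss  d=D]
3: W B3 -> L0 hit  d=D]
4: R B4 -> L1 hit  d=-]
5: R B5 -> L2 miss  d=-]
6: R B5 -> L2 hit  d=-]
7: R B5 -> L2 hit  d=-]
8: W B2 -> L2 miss  d=D]
9: W B2 -> L2 hit  d=D]
10: W B2 -> L2 hit  d=D]
11: R B1 -> L1 miss  d=-]
12: W B0 -> L0 miss wb->B3  d=D]
13: R B3 -> L0 miss wb->B0  d=-]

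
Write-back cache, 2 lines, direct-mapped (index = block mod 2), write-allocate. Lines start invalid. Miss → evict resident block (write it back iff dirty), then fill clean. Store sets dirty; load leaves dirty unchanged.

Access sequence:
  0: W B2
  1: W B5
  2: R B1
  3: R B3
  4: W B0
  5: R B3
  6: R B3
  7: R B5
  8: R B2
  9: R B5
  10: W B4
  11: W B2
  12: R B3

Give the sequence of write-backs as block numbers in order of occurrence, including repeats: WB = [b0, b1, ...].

0: W B2 -> L0 miss  d=D]
1: W B5 -> L1 miss  d=D]
2: R B1 -> L1 miss wb->B5  d=-]
3: R B3 -> L1 miss  d=-]
4: W B0 -> L0 miss wb->B2  d=D]
5: R B3 -> L1 hit  d=-]
6: R B3 -> L1 hit  d=-]
7: R B5 -> L1 miss  d=-]
8: R B2 -> L0 miss wb->B0  d=-]
9: R B5 -> L1 hit  d=-]
10: W B4 -> L0 miss  d=D]
11: W B2 -> L0 miss wb->B4  d=D]
12: R B3 -> L1 miss  d=-]

WB = [5, 2, 0, 4]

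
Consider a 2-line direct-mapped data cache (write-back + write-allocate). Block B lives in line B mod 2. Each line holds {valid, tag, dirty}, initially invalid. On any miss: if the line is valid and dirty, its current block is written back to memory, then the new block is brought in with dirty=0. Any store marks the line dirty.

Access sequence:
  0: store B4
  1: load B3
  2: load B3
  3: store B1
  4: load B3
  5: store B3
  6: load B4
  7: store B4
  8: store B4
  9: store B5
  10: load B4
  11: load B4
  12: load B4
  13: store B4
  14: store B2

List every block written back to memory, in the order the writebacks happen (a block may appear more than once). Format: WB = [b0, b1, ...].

0: W B4 → L0 miss [D]
1: R B3 → L1 miss [-]
2: R B3 → L1 hit [-]
3: W B1 → L1 miss [D]
4: R B3 → L1 miss wb→B1 [-]
5: W B3 → L1 hit [D]
6: R B4 → L0 hit [D]
7: W B4 → L0 hit [D]
8: W B4 → L0 hit [D]
9: W B5 → L1 miss wb→B3 [D]
10: R B4 → L0 hit [D]
11: R B4 → L0 hit [D]
12: R B4 → L0 hit [D]
13: W B4 → L0 hit [D]
14: W B2 → L0 miss wb→B4 [D]

WB = [1, 3, 4]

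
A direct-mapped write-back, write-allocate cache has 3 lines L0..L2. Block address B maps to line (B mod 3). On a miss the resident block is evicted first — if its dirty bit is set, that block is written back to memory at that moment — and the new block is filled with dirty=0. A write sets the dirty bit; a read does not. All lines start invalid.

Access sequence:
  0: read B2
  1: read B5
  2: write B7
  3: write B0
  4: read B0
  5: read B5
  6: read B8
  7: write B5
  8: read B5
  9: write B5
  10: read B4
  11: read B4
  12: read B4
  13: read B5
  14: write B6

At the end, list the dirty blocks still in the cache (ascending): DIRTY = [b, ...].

DIRTY = [5, 6]

0: R B2 → L2 miss [-]
1: R B5 → L2 miss [-]
2: W B7 → L1 miss [D]
3: W B0 → L0 miss [D]
4: R B0 → L0 hit [D]
5: R B5 → L2 hit [-]
6: R B8 → L2 miss [-]
7: W B5 → L2 miss [D]
8: R B5 → L2 hit [D]
9: W B5 → L2 hit [D]
10: R B4 → L1 miss wb→B7 [-]
11: R B4 → L1 hit [-]
12: R B4 → L1 hit [-]
13: R B5 → L2 hit [D]
14: W B6 → L0 miss wb→B0 [D]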